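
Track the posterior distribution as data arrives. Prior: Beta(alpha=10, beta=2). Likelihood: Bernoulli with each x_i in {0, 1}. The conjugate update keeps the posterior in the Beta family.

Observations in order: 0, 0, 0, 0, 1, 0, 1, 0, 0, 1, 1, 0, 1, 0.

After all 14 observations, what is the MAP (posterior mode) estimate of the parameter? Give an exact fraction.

7/12

obs 1: x=0 → posterior Beta(10, 3)
obs 2: x=0 → posterior Beta(10, 4)
obs 3: x=0 → posterior Beta(10, 5)
obs 4: x=0 → posterior Beta(10, 6)
obs 5: x=1 → posterior Beta(11, 6)
obs 6: x=0 → posterior Beta(11, 7)
obs 7: x=1 → posterior Beta(12, 7)
obs 8: x=0 → posterior Beta(12, 8)
obs 9: x=0 → posterior Beta(12, 9)
obs 10: x=1 → posterior Beta(13, 9)
obs 11: x=1 → posterior Beta(14, 9)
obs 12: x=0 → posterior Beta(14, 10)
obs 13: x=1 → posterior Beta(15, 10)
obs 14: x=0 → posterior Beta(15, 11)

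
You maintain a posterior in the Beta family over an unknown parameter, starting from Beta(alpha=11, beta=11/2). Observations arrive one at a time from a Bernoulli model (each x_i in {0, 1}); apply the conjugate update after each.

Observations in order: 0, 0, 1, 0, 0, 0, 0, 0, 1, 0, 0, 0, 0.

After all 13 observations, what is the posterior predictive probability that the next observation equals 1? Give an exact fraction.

obs 1: x=0 → posterior Beta(11, 13/2)
obs 2: x=0 → posterior Beta(11, 15/2)
obs 3: x=1 → posterior Beta(12, 15/2)
obs 4: x=0 → posterior Beta(12, 17/2)
obs 5: x=0 → posterior Beta(12, 19/2)
obs 6: x=0 → posterior Beta(12, 21/2)
obs 7: x=0 → posterior Beta(12, 23/2)
obs 8: x=0 → posterior Beta(12, 25/2)
obs 9: x=1 → posterior Beta(13, 25/2)
obs 10: x=0 → posterior Beta(13, 27/2)
obs 11: x=0 → posterior Beta(13, 29/2)
obs 12: x=0 → posterior Beta(13, 31/2)
obs 13: x=0 → posterior Beta(13, 33/2)

26/59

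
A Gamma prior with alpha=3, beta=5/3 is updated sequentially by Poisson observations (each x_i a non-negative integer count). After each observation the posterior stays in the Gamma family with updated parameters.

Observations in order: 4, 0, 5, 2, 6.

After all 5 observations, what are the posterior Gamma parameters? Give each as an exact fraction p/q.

alpha=20, beta=20/3

obs 1: x=4 → posterior Gamma(7, 8/3)
obs 2: x=0 → posterior Gamma(7, 11/3)
obs 3: x=5 → posterior Gamma(12, 14/3)
obs 4: x=2 → posterior Gamma(14, 17/3)
obs 5: x=6 → posterior Gamma(20, 20/3)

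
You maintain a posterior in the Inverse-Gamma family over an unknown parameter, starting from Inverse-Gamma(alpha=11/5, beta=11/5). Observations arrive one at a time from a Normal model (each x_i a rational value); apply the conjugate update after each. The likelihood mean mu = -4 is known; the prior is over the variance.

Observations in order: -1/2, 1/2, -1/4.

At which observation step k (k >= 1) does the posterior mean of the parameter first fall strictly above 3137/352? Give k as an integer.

k = 3

obs 1: x=-1/2 → posterior Inverse-Gamma(27/10, 333/40)
obs 2: x=1/2 → posterior Inverse-Gamma(16/5, 369/20)
obs 3: x=-1/4 → posterior Inverse-Gamma(37/10, 4077/160)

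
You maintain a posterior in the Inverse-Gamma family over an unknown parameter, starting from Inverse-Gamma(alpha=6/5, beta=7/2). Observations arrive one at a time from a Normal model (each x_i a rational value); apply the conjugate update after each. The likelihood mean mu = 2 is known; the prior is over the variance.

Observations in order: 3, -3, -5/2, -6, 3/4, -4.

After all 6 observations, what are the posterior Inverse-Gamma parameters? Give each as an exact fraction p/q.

alpha=21/5, beta=2477/32

obs 1: x=3 → posterior Inverse-Gamma(17/10, 4)
obs 2: x=-3 → posterior Inverse-Gamma(11/5, 33/2)
obs 3: x=-5/2 → posterior Inverse-Gamma(27/10, 213/8)
obs 4: x=-6 → posterior Inverse-Gamma(16/5, 469/8)
obs 5: x=3/4 → posterior Inverse-Gamma(37/10, 1901/32)
obs 6: x=-4 → posterior Inverse-Gamma(21/5, 2477/32)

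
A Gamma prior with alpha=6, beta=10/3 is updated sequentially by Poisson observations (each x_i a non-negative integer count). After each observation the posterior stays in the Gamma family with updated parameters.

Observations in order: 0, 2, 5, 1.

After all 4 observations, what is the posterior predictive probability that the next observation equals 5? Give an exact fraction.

obs 1: x=0 → posterior Gamma(6, 13/3)
obs 2: x=2 → posterior Gamma(8, 16/3)
obs 3: x=5 → posterior Gamma(13, 19/3)
obs 4: x=1 → posterior Gamma(14, 22/3)

12953981214987284640301056/363797880709171295166015625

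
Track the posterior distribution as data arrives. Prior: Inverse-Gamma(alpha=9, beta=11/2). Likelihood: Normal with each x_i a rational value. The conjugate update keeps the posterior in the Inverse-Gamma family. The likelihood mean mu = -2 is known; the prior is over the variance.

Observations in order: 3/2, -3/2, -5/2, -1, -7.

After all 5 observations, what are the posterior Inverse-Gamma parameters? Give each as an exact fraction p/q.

obs 1: x=3/2 → posterior Inverse-Gamma(19/2, 93/8)
obs 2: x=-3/2 → posterior Inverse-Gamma(10, 47/4)
obs 3: x=-5/2 → posterior Inverse-Gamma(21/2, 95/8)
obs 4: x=-1 → posterior Inverse-Gamma(11, 99/8)
obs 5: x=-7 → posterior Inverse-Gamma(23/2, 199/8)

alpha=23/2, beta=199/8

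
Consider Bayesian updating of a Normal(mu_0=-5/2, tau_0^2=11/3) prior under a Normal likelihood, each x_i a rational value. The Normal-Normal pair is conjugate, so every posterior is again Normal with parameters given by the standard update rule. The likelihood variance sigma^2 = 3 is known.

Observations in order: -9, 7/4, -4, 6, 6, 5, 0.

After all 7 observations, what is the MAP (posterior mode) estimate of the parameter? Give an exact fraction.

obs 1: x=-9 → posterior Normal(-243/40, 33/20)
obs 2: x=7/4 → posterior Normal(-409/124, 33/31)
obs 3: x=-4 → posterior Normal(-195/56, 11/14)
obs 4: x=6 → posterior Normal(-321/212, 33/53)
obs 5: x=6 → posterior Normal(-57/256, 33/64)
obs 6: x=5 → posterior Normal(163/300, 11/25)
obs 7: x=0 → posterior Normal(163/344, 33/86)

163/344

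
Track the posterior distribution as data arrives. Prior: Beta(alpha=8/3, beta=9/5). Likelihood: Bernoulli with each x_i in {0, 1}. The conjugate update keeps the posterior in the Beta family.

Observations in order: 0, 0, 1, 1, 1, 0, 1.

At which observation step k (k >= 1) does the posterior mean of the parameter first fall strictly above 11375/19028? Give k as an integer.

obs 1: x=0 → posterior Beta(8/3, 14/5)
obs 2: x=0 → posterior Beta(8/3, 19/5)
obs 3: x=1 → posterior Beta(11/3, 19/5)
obs 4: x=1 → posterior Beta(14/3, 19/5)
obs 5: x=1 → posterior Beta(17/3, 19/5)
obs 6: x=0 → posterior Beta(17/3, 24/5)
obs 7: x=1 → posterior Beta(20/3, 24/5)

k = 5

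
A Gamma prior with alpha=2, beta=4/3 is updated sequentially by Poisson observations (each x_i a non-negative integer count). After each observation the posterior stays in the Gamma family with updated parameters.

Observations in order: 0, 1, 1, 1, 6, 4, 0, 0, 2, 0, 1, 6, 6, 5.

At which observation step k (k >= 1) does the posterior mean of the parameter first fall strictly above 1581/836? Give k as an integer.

obs 1: x=0 → posterior Gamma(2, 7/3)
obs 2: x=1 → posterior Gamma(3, 10/3)
obs 3: x=1 → posterior Gamma(4, 13/3)
obs 4: x=1 → posterior Gamma(5, 16/3)
obs 5: x=6 → posterior Gamma(11, 19/3)
obs 6: x=4 → posterior Gamma(15, 22/3)
obs 7: x=0 → posterior Gamma(15, 25/3)
obs 8: x=0 → posterior Gamma(15, 28/3)
obs 9: x=2 → posterior Gamma(17, 31/3)
obs 10: x=0 → posterior Gamma(17, 34/3)
obs 11: x=1 → posterior Gamma(18, 37/3)
obs 12: x=6 → posterior Gamma(24, 40/3)
obs 13: x=6 → posterior Gamma(30, 43/3)
obs 14: x=5 → posterior Gamma(35, 46/3)

k = 6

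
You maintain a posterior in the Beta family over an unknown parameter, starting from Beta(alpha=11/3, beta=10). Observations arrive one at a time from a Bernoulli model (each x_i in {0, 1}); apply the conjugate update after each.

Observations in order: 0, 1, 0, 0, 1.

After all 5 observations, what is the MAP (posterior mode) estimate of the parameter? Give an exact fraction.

7/25

obs 1: x=0 → posterior Beta(11/3, 11)
obs 2: x=1 → posterior Beta(14/3, 11)
obs 3: x=0 → posterior Beta(14/3, 12)
obs 4: x=0 → posterior Beta(14/3, 13)
obs 5: x=1 → posterior Beta(17/3, 13)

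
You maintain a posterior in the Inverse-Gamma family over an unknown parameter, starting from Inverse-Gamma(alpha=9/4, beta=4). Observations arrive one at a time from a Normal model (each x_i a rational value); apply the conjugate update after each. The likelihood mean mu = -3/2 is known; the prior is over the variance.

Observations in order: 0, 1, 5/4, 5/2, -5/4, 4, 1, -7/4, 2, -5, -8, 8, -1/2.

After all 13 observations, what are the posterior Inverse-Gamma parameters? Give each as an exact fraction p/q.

obs 1: x=0 → posterior Inverse-Gamma(11/4, 41/8)
obs 2: x=1 → posterior Inverse-Gamma(13/4, 33/4)
obs 3: x=5/4 → posterior Inverse-Gamma(15/4, 385/32)
obs 4: x=5/2 → posterior Inverse-Gamma(17/4, 641/32)
obs 5: x=-5/4 → posterior Inverse-Gamma(19/4, 321/16)
obs 6: x=4 → posterior Inverse-Gamma(21/4, 563/16)
obs 7: x=1 → posterior Inverse-Gamma(23/4, 613/16)
obs 8: x=-7/4 → posterior Inverse-Gamma(25/4, 1227/32)
obs 9: x=2 → posterior Inverse-Gamma(27/4, 1423/32)
obs 10: x=-5 → posterior Inverse-Gamma(29/4, 1619/32)
obs 11: x=-8 → posterior Inverse-Gamma(31/4, 2295/32)
obs 12: x=8 → posterior Inverse-Gamma(33/4, 3739/32)
obs 13: x=-1/2 → posterior Inverse-Gamma(35/4, 3755/32)

alpha=35/4, beta=3755/32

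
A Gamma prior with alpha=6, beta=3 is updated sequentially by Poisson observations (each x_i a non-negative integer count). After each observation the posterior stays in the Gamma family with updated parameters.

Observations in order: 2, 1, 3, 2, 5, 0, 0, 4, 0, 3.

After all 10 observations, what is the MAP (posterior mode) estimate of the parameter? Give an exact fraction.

obs 1: x=2 → posterior Gamma(8, 4)
obs 2: x=1 → posterior Gamma(9, 5)
obs 3: x=3 → posterior Gamma(12, 6)
obs 4: x=2 → posterior Gamma(14, 7)
obs 5: x=5 → posterior Gamma(19, 8)
obs 6: x=0 → posterior Gamma(19, 9)
obs 7: x=0 → posterior Gamma(19, 10)
obs 8: x=4 → posterior Gamma(23, 11)
obs 9: x=0 → posterior Gamma(23, 12)
obs 10: x=3 → posterior Gamma(26, 13)

25/13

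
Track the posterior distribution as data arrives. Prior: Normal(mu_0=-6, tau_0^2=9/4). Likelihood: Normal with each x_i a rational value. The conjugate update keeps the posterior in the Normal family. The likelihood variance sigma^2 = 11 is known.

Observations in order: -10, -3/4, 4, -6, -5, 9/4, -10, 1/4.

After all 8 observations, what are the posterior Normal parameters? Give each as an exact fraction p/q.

obs 1: x=-10 → posterior Normal(-354/53, 99/53)
obs 2: x=-3/4 → posterior Normal(-1443/248, 99/62)
obs 3: x=4 → posterior Normal(-1299/284, 99/71)
obs 4: x=-6 → posterior Normal(-303/64, 99/80)
obs 5: x=-5 → posterior Normal(-1695/356, 99/89)
obs 6: x=9/4 → posterior Normal(-807/196, 99/98)
obs 7: x=-10 → posterior Normal(-987/214, 99/107)
obs 8: x=1/4 → posterior Normal(-1965/464, 99/116)

mu_0=-1965/464, tau_0^2=99/116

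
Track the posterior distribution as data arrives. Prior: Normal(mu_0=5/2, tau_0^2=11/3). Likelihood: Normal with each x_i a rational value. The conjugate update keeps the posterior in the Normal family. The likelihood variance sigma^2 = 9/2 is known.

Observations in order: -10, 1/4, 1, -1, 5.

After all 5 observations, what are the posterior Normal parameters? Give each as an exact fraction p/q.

mu_0=-37/137, tau_0^2=99/137

obs 1: x=-10 → posterior Normal(-305/98, 99/49)
obs 2: x=1/4 → posterior Normal(-147/71, 99/71)
obs 3: x=1 → posterior Normal(-125/93, 33/31)
obs 4: x=-1 → posterior Normal(-147/115, 99/115)
obs 5: x=5 → posterior Normal(-37/137, 99/137)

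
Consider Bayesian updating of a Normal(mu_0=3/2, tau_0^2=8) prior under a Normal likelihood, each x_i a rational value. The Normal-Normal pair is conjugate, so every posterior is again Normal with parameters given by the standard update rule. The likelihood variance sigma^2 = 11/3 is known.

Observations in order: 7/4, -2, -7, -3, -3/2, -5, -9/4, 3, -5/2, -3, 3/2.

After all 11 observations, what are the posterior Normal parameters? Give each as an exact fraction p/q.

obs 1: x=7/4 → posterior Normal(117/70, 88/35)
obs 2: x=-2 → posterior Normal(21/118, 88/59)
obs 3: x=-7 → posterior Normal(-315/166, 88/83)
obs 4: x=-3 → posterior Normal(-459/214, 88/107)
obs 5: x=-3/2 → posterior Normal(-531/262, 88/131)
obs 6: x=-5 → posterior Normal(-771/310, 88/155)
obs 7: x=-9/4 → posterior Normal(-879/358, 88/179)
obs 8: x=3 → posterior Normal(-105/58, 88/203)
obs 9: x=-5/2 → posterior Normal(-855/454, 88/227)
obs 10: x=-3 → posterior Normal(-999/502, 88/251)
obs 11: x=3/2 → posterior Normal(-927/550, 8/25)

mu_0=-927/550, tau_0^2=8/25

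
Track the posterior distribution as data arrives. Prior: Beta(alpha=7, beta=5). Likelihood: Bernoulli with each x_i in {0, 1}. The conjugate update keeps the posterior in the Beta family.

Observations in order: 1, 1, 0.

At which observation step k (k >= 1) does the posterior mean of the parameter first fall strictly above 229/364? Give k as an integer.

k = 2

obs 1: x=1 → posterior Beta(8, 5)
obs 2: x=1 → posterior Beta(9, 5)
obs 3: x=0 → posterior Beta(9, 6)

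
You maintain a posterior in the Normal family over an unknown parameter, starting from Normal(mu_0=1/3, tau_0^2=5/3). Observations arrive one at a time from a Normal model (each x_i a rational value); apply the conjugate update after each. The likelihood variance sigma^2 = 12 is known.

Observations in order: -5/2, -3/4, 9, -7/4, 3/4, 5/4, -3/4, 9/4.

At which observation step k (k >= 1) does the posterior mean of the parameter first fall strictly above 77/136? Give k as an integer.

k = 3

obs 1: x=-5/2 → posterior Normal(-1/82, 60/41)
obs 2: x=-3/4 → posterior Normal(-17/184, 30/23)
obs 3: x=9 → posterior Normal(163/204, 20/17)
obs 4: x=-7/4 → posterior Normal(4/7, 15/14)
obs 5: x=3/4 → posterior Normal(143/244, 60/61)
obs 6: x=5/4 → posterior Normal(7/11, 10/11)
obs 7: x=-3/4 → posterior Normal(153/284, 60/71)
obs 8: x=9/4 → posterior Normal(99/152, 15/19)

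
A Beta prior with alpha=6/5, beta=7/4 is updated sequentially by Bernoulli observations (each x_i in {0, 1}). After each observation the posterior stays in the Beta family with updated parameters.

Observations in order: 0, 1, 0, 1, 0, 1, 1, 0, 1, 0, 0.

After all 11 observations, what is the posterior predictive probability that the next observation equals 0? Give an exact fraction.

5/9

obs 1: x=0 → posterior Beta(6/5, 11/4)
obs 2: x=1 → posterior Beta(11/5, 11/4)
obs 3: x=0 → posterior Beta(11/5, 15/4)
obs 4: x=1 → posterior Beta(16/5, 15/4)
obs 5: x=0 → posterior Beta(16/5, 19/4)
obs 6: x=1 → posterior Beta(21/5, 19/4)
obs 7: x=1 → posterior Beta(26/5, 19/4)
obs 8: x=0 → posterior Beta(26/5, 23/4)
obs 9: x=1 → posterior Beta(31/5, 23/4)
obs 10: x=0 → posterior Beta(31/5, 27/4)
obs 11: x=0 → posterior Beta(31/5, 31/4)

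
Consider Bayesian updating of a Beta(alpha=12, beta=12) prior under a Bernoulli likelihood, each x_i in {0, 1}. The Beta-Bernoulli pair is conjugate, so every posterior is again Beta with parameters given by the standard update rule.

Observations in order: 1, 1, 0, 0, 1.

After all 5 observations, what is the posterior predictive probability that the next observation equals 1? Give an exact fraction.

obs 1: x=1 → posterior Beta(13, 12)
obs 2: x=1 → posterior Beta(14, 12)
obs 3: x=0 → posterior Beta(14, 13)
obs 4: x=0 → posterior Beta(14, 14)
obs 5: x=1 → posterior Beta(15, 14)

15/29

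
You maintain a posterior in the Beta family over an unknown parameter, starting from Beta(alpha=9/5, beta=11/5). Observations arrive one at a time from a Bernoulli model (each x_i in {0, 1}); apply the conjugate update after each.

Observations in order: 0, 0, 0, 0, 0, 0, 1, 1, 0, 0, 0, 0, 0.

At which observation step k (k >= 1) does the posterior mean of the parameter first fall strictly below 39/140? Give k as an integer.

obs 1: x=0 → posterior Beta(9/5, 16/5)
obs 2: x=0 → posterior Beta(9/5, 21/5)
obs 3: x=0 → posterior Beta(9/5, 26/5)
obs 4: x=0 → posterior Beta(9/5, 31/5)
obs 5: x=0 → posterior Beta(9/5, 36/5)
obs 6: x=0 → posterior Beta(9/5, 41/5)
obs 7: x=1 → posterior Beta(14/5, 41/5)
obs 8: x=1 → posterior Beta(19/5, 41/5)
obs 9: x=0 → posterior Beta(19/5, 46/5)
obs 10: x=0 → posterior Beta(19/5, 51/5)
obs 11: x=0 → posterior Beta(19/5, 56/5)
obs 12: x=0 → posterior Beta(19/5, 61/5)
obs 13: x=0 → posterior Beta(19/5, 66/5)

k = 3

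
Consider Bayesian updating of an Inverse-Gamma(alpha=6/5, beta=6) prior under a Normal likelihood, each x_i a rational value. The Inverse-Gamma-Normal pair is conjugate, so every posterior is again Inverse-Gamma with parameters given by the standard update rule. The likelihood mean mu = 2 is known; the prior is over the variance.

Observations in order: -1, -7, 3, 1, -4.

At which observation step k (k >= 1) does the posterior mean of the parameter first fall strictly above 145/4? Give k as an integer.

obs 1: x=-1 → posterior Inverse-Gamma(17/10, 21/2)
obs 2: x=-7 → posterior Inverse-Gamma(11/5, 51)
obs 3: x=3 → posterior Inverse-Gamma(27/10, 103/2)
obs 4: x=1 → posterior Inverse-Gamma(16/5, 52)
obs 5: x=-4 → posterior Inverse-Gamma(37/10, 70)

k = 2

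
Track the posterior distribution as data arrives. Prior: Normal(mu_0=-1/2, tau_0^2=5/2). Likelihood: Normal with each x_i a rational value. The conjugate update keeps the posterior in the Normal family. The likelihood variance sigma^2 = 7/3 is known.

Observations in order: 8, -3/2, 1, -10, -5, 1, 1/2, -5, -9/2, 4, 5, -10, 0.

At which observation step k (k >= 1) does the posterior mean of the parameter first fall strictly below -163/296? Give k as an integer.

k = 4

obs 1: x=8 → posterior Normal(113/29, 35/29)
obs 2: x=-3/2 → posterior Normal(181/88, 35/44)
obs 3: x=1 → posterior Normal(211/118, 35/59)
obs 4: x=-10 → posterior Normal(-89/148, 35/74)
obs 5: x=-5 → posterior Normal(-239/178, 35/89)
obs 6: x=1 → posterior Normal(-209/208, 35/104)
obs 7: x=1/2 → posterior Normal(-97/119, 5/17)
obs 8: x=-5 → posterior Normal(-86/67, 35/134)
obs 9: x=-9/2 → posterior Normal(-479/298, 35/149)
obs 10: x=4 → posterior Normal(-359/328, 35/164)
obs 11: x=5 → posterior Normal(-209/358, 35/179)
obs 12: x=-10 → posterior Normal(-509/388, 35/194)
obs 13: x=0 → posterior Normal(-509/418, 35/209)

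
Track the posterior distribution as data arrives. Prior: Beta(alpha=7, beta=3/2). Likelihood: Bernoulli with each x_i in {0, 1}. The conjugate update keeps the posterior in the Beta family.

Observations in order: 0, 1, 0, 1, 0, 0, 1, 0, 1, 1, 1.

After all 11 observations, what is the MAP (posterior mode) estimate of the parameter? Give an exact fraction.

24/35

obs 1: x=0 → posterior Beta(7, 5/2)
obs 2: x=1 → posterior Beta(8, 5/2)
obs 3: x=0 → posterior Beta(8, 7/2)
obs 4: x=1 → posterior Beta(9, 7/2)
obs 5: x=0 → posterior Beta(9, 9/2)
obs 6: x=0 → posterior Beta(9, 11/2)
obs 7: x=1 → posterior Beta(10, 11/2)
obs 8: x=0 → posterior Beta(10, 13/2)
obs 9: x=1 → posterior Beta(11, 13/2)
obs 10: x=1 → posterior Beta(12, 13/2)
obs 11: x=1 → posterior Beta(13, 13/2)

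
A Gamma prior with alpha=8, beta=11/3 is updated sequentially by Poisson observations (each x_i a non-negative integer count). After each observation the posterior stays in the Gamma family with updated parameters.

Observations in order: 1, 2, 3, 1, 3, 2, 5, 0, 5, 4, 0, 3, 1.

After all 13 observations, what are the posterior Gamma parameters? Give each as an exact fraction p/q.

obs 1: x=1 → posterior Gamma(9, 14/3)
obs 2: x=2 → posterior Gamma(11, 17/3)
obs 3: x=3 → posterior Gamma(14, 20/3)
obs 4: x=1 → posterior Gamma(15, 23/3)
obs 5: x=3 → posterior Gamma(18, 26/3)
obs 6: x=2 → posterior Gamma(20, 29/3)
obs 7: x=5 → posterior Gamma(25, 32/3)
obs 8: x=0 → posterior Gamma(25, 35/3)
obs 9: x=5 → posterior Gamma(30, 38/3)
obs 10: x=4 → posterior Gamma(34, 41/3)
obs 11: x=0 → posterior Gamma(34, 44/3)
obs 12: x=3 → posterior Gamma(37, 47/3)
obs 13: x=1 → posterior Gamma(38, 50/3)

alpha=38, beta=50/3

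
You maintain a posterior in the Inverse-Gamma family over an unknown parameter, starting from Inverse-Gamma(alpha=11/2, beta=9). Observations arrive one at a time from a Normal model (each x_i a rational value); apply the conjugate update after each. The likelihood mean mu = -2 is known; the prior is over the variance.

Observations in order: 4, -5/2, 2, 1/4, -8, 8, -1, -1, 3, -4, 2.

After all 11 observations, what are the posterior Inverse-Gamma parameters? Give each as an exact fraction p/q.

obs 1: x=4 → posterior Inverse-Gamma(6, 27)
obs 2: x=-5/2 → posterior Inverse-Gamma(13/2, 217/8)
obs 3: x=2 → posterior Inverse-Gamma(7, 281/8)
obs 4: x=1/4 → posterior Inverse-Gamma(15/2, 1205/32)
obs 5: x=-8 → posterior Inverse-Gamma(8, 1781/32)
obs 6: x=8 → posterior Inverse-Gamma(17/2, 3381/32)
obs 7: x=-1 → posterior Inverse-Gamma(9, 3397/32)
obs 8: x=-1 → posterior Inverse-Gamma(19/2, 3413/32)
obs 9: x=3 → posterior Inverse-Gamma(10, 3813/32)
obs 10: x=-4 → posterior Inverse-Gamma(21/2, 3877/32)
obs 11: x=2 → posterior Inverse-Gamma(11, 4133/32)

alpha=11, beta=4133/32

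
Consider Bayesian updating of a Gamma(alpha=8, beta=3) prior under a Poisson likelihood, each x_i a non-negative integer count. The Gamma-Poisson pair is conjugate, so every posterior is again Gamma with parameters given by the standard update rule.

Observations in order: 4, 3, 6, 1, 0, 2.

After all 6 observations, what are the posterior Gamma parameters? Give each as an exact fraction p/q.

obs 1: x=4 → posterior Gamma(12, 4)
obs 2: x=3 → posterior Gamma(15, 5)
obs 3: x=6 → posterior Gamma(21, 6)
obs 4: x=1 → posterior Gamma(22, 7)
obs 5: x=0 → posterior Gamma(22, 8)
obs 6: x=2 → posterior Gamma(24, 9)

alpha=24, beta=9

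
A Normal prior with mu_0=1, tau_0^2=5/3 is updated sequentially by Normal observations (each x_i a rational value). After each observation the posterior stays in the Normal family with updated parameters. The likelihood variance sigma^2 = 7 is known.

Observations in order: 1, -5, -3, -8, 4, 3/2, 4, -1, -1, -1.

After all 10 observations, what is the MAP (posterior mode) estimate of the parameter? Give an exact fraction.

obs 1: x=1 → posterior Normal(1, 35/26)
obs 2: x=-5 → posterior Normal(1/31, 35/31)
obs 3: x=-3 → posterior Normal(-7/18, 35/36)
obs 4: x=-8 → posterior Normal(-54/41, 35/41)
obs 5: x=4 → posterior Normal(-17/23, 35/46)
obs 6: x=3/2 → posterior Normal(-53/102, 35/51)
obs 7: x=4 → posterior Normal(-13/112, 5/8)
obs 8: x=-1 → posterior Normal(-23/122, 35/61)
obs 9: x=-1 → posterior Normal(-1/4, 35/66)
obs 10: x=-1 → posterior Normal(-43/142, 35/71)

-43/142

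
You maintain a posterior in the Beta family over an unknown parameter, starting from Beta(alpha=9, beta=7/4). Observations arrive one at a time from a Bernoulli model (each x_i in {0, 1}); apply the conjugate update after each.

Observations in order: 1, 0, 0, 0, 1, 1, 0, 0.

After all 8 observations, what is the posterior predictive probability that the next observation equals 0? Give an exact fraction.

obs 1: x=1 → posterior Beta(10, 7/4)
obs 2: x=0 → posterior Beta(10, 11/4)
obs 3: x=0 → posterior Beta(10, 15/4)
obs 4: x=0 → posterior Beta(10, 19/4)
obs 5: x=1 → posterior Beta(11, 19/4)
obs 6: x=1 → posterior Beta(12, 19/4)
obs 7: x=0 → posterior Beta(12, 23/4)
obs 8: x=0 → posterior Beta(12, 27/4)

9/25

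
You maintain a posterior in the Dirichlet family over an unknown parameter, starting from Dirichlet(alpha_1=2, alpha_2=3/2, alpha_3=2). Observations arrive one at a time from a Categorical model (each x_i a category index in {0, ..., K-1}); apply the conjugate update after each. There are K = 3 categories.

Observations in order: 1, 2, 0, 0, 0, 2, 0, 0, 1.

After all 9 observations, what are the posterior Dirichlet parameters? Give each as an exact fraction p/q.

obs 1: x=1 → posterior Dirichlet(2, 5/2, 2)
obs 2: x=2 → posterior Dirichlet(2, 5/2, 3)
obs 3: x=0 → posterior Dirichlet(3, 5/2, 3)
obs 4: x=0 → posterior Dirichlet(4, 5/2, 3)
obs 5: x=0 → posterior Dirichlet(5, 5/2, 3)
obs 6: x=2 → posterior Dirichlet(5, 5/2, 4)
obs 7: x=0 → posterior Dirichlet(6, 5/2, 4)
obs 8: x=0 → posterior Dirichlet(7, 5/2, 4)
obs 9: x=1 → posterior Dirichlet(7, 7/2, 4)

alpha_1=7, alpha_2=7/2, alpha_3=4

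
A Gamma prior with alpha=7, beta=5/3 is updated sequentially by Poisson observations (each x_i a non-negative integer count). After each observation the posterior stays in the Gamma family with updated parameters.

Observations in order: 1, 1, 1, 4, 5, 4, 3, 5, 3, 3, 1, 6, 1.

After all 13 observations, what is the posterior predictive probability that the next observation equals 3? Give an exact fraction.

840530159324551636587023970975390041904365667796336209334294667762374079938560/3877924263464448622666648186154330754898344901344205917642325627886496385062863

obs 1: x=1 → posterior Gamma(8, 8/3)
obs 2: x=1 → posterior Gamma(9, 11/3)
obs 3: x=1 → posterior Gamma(10, 14/3)
obs 4: x=4 → posterior Gamma(14, 17/3)
obs 5: x=5 → posterior Gamma(19, 20/3)
obs 6: x=4 → posterior Gamma(23, 23/3)
obs 7: x=3 → posterior Gamma(26, 26/3)
obs 8: x=5 → posterior Gamma(31, 29/3)
obs 9: x=3 → posterior Gamma(34, 32/3)
obs 10: x=3 → posterior Gamma(37, 35/3)
obs 11: x=1 → posterior Gamma(38, 38/3)
obs 12: x=6 → posterior Gamma(44, 41/3)
obs 13: x=1 → posterior Gamma(45, 44/3)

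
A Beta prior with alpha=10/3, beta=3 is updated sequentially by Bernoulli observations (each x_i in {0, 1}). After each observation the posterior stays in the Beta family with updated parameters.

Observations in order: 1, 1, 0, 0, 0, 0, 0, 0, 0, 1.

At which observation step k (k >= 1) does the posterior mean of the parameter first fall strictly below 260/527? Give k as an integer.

obs 1: x=1 → posterior Beta(13/3, 3)
obs 2: x=1 → posterior Beta(16/3, 3)
obs 3: x=0 → posterior Beta(16/3, 4)
obs 4: x=0 → posterior Beta(16/3, 5)
obs 5: x=0 → posterior Beta(16/3, 6)
obs 6: x=0 → posterior Beta(16/3, 7)
obs 7: x=0 → posterior Beta(16/3, 8)
obs 8: x=0 → posterior Beta(16/3, 9)
obs 9: x=0 → posterior Beta(16/3, 10)
obs 10: x=1 → posterior Beta(19/3, 10)

k = 5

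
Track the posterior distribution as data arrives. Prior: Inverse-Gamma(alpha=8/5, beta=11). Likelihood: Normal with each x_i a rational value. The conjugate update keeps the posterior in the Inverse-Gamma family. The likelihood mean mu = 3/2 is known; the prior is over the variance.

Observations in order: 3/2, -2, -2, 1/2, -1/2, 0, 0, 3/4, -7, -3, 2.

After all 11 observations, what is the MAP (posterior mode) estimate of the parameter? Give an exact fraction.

11945/1296

obs 1: x=3/2 → posterior Inverse-Gamma(21/10, 11)
obs 2: x=-2 → posterior Inverse-Gamma(13/5, 137/8)
obs 3: x=-2 → posterior Inverse-Gamma(31/10, 93/4)
obs 4: x=1/2 → posterior Inverse-Gamma(18/5, 95/4)
obs 5: x=-1/2 → posterior Inverse-Gamma(41/10, 103/4)
obs 6: x=0 → posterior Inverse-Gamma(23/5, 215/8)
obs 7: x=0 → posterior Inverse-Gamma(51/10, 28)
obs 8: x=3/4 → posterior Inverse-Gamma(28/5, 905/32)
obs 9: x=-7 → posterior Inverse-Gamma(61/10, 2061/32)
obs 10: x=-3 → posterior Inverse-Gamma(33/5, 2385/32)
obs 11: x=2 → posterior Inverse-Gamma(71/10, 2389/32)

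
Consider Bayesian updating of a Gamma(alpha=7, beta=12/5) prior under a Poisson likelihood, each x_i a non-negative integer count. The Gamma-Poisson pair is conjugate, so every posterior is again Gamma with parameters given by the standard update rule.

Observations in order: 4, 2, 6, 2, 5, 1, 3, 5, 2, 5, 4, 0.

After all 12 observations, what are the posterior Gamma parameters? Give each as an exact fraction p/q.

alpha=46, beta=72/5

obs 1: x=4 → posterior Gamma(11, 17/5)
obs 2: x=2 → posterior Gamma(13, 22/5)
obs 3: x=6 → posterior Gamma(19, 27/5)
obs 4: x=2 → posterior Gamma(21, 32/5)
obs 5: x=5 → posterior Gamma(26, 37/5)
obs 6: x=1 → posterior Gamma(27, 42/5)
obs 7: x=3 → posterior Gamma(30, 47/5)
obs 8: x=5 → posterior Gamma(35, 52/5)
obs 9: x=2 → posterior Gamma(37, 57/5)
obs 10: x=5 → posterior Gamma(42, 62/5)
obs 11: x=4 → posterior Gamma(46, 67/5)
obs 12: x=0 → posterior Gamma(46, 72/5)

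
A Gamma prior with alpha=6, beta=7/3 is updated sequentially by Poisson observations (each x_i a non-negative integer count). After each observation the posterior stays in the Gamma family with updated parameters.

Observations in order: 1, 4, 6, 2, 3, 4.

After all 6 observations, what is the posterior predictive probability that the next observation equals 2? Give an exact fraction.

7014389069581739022396504878997802734375/33145523113253374862572728253364605812736

obs 1: x=1 → posterior Gamma(7, 10/3)
obs 2: x=4 → posterior Gamma(11, 13/3)
obs 3: x=6 → posterior Gamma(17, 16/3)
obs 4: x=2 → posterior Gamma(19, 19/3)
obs 5: x=3 → posterior Gamma(22, 22/3)
obs 6: x=4 → posterior Gamma(26, 25/3)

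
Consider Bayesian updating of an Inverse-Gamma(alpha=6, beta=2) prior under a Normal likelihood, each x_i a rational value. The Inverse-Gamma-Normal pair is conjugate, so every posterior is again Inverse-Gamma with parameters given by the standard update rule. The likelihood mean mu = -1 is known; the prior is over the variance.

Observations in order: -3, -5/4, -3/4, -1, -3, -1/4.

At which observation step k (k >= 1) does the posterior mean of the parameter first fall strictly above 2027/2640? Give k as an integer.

k = 5

obs 1: x=-3 → posterior Inverse-Gamma(13/2, 4)
obs 2: x=-5/4 → posterior Inverse-Gamma(7, 129/32)
obs 3: x=-3/4 → posterior Inverse-Gamma(15/2, 65/16)
obs 4: x=-1 → posterior Inverse-Gamma(8, 65/16)
obs 5: x=-3 → posterior Inverse-Gamma(17/2, 97/16)
obs 6: x=-1/4 → posterior Inverse-Gamma(9, 203/32)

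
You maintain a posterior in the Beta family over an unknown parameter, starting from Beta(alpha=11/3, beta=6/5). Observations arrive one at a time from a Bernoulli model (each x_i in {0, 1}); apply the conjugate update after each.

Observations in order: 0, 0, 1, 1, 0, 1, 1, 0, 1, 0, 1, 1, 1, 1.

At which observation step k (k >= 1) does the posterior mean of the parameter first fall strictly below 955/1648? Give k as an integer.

obs 1: x=0 → posterior Beta(11/3, 11/5)
obs 2: x=0 → posterior Beta(11/3, 16/5)
obs 3: x=1 → posterior Beta(14/3, 16/5)
obs 4: x=1 → posterior Beta(17/3, 16/5)
obs 5: x=0 → posterior Beta(17/3, 21/5)
obs 6: x=1 → posterior Beta(20/3, 21/5)
obs 7: x=1 → posterior Beta(23/3, 21/5)
obs 8: x=0 → posterior Beta(23/3, 26/5)
obs 9: x=1 → posterior Beta(26/3, 26/5)
obs 10: x=0 → posterior Beta(26/3, 31/5)
obs 11: x=1 → posterior Beta(29/3, 31/5)
obs 12: x=1 → posterior Beta(32/3, 31/5)
obs 13: x=1 → posterior Beta(35/3, 31/5)
obs 14: x=1 → posterior Beta(38/3, 31/5)

k = 2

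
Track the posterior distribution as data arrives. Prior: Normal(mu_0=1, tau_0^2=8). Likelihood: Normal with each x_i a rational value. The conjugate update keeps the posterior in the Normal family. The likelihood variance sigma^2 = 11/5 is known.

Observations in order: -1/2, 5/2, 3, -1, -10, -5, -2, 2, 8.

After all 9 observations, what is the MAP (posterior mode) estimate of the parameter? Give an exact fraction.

obs 1: x=-1/2 → posterior Normal(-3/17, 88/51)
obs 2: x=5/2 → posterior Normal(1, 88/91)
obs 3: x=3 → posterior Normal(211/131, 88/131)
obs 4: x=-1 → posterior Normal(1, 88/171)
obs 5: x=-10 → posterior Normal(-229/211, 88/211)
obs 6: x=-5 → posterior Normal(-429/251, 88/251)
obs 7: x=-2 → posterior Normal(-509/291, 88/291)
obs 8: x=2 → posterior Normal(-429/331, 88/331)
obs 9: x=8 → posterior Normal(-109/371, 88/371)

-109/371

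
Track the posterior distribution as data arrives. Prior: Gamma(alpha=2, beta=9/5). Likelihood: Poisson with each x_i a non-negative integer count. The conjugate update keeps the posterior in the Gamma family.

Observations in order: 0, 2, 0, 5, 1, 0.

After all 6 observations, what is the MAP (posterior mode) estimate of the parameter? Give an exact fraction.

15/13

obs 1: x=0 → posterior Gamma(2, 14/5)
obs 2: x=2 → posterior Gamma(4, 19/5)
obs 3: x=0 → posterior Gamma(4, 24/5)
obs 4: x=5 → posterior Gamma(9, 29/5)
obs 5: x=1 → posterior Gamma(10, 34/5)
obs 6: x=0 → posterior Gamma(10, 39/5)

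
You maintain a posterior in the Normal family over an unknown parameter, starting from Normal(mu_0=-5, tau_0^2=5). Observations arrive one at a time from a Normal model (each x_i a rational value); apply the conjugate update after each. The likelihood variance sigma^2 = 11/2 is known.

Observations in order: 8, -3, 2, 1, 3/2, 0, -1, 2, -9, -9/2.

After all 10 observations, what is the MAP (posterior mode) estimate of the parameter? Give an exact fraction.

-85/111

obs 1: x=8 → posterior Normal(25/21, 55/21)
obs 2: x=-3 → posterior Normal(-5/31, 55/31)
obs 3: x=2 → posterior Normal(15/41, 55/41)
obs 4: x=1 → posterior Normal(25/51, 55/51)
obs 5: x=3/2 → posterior Normal(40/61, 55/61)
obs 6: x=0 → posterior Normal(40/71, 55/71)
obs 7: x=-1 → posterior Normal(10/27, 55/81)
obs 8: x=2 → posterior Normal(50/91, 55/91)
obs 9: x=-9 → posterior Normal(-40/101, 55/101)
obs 10: x=-9/2 → posterior Normal(-85/111, 55/111)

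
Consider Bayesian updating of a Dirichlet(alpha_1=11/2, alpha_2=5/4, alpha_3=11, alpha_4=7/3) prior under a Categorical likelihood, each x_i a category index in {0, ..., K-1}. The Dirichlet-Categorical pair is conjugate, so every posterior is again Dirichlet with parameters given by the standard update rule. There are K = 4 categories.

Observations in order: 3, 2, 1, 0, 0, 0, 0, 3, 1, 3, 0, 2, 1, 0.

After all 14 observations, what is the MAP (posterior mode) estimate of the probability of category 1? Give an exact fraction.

39/361

obs 1: x=3 → posterior Dirichlet(11/2, 5/4, 11, 10/3)
obs 2: x=2 → posterior Dirichlet(11/2, 5/4, 12, 10/3)
obs 3: x=1 → posterior Dirichlet(11/2, 9/4, 12, 10/3)
obs 4: x=0 → posterior Dirichlet(13/2, 9/4, 12, 10/3)
obs 5: x=0 → posterior Dirichlet(15/2, 9/4, 12, 10/3)
obs 6: x=0 → posterior Dirichlet(17/2, 9/4, 12, 10/3)
obs 7: x=0 → posterior Dirichlet(19/2, 9/4, 12, 10/3)
obs 8: x=3 → posterior Dirichlet(19/2, 9/4, 12, 13/3)
obs 9: x=1 → posterior Dirichlet(19/2, 13/4, 12, 13/3)
obs 10: x=3 → posterior Dirichlet(19/2, 13/4, 12, 16/3)
obs 11: x=0 → posterior Dirichlet(21/2, 13/4, 12, 16/3)
obs 12: x=2 → posterior Dirichlet(21/2, 13/4, 13, 16/3)
obs 13: x=1 → posterior Dirichlet(21/2, 17/4, 13, 16/3)
obs 14: x=0 → posterior Dirichlet(23/2, 17/4, 13, 16/3)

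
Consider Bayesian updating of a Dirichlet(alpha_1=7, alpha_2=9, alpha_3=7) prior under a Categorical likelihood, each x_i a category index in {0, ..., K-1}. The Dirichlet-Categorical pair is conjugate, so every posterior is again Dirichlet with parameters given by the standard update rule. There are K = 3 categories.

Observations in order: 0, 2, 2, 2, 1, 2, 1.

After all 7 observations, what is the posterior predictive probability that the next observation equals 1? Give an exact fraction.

obs 1: x=0 → posterior Dirichlet(8, 9, 7)
obs 2: x=2 → posterior Dirichlet(8, 9, 8)
obs 3: x=2 → posterior Dirichlet(8, 9, 9)
obs 4: x=2 → posterior Dirichlet(8, 9, 10)
obs 5: x=1 → posterior Dirichlet(8, 10, 10)
obs 6: x=2 → posterior Dirichlet(8, 10, 11)
obs 7: x=1 → posterior Dirichlet(8, 11, 11)

11/30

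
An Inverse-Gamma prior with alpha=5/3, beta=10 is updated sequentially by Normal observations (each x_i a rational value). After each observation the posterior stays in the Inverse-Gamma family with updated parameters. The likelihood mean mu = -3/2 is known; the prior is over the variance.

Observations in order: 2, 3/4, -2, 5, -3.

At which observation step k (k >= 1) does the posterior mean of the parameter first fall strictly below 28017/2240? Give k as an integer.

obs 1: x=2 → posterior Inverse-Gamma(13/6, 129/8)
obs 2: x=3/4 → posterior Inverse-Gamma(8/3, 597/32)
obs 3: x=-2 → posterior Inverse-Gamma(19/6, 601/32)
obs 4: x=5 → posterior Inverse-Gamma(11/3, 1277/32)
obs 5: x=-3 → posterior Inverse-Gamma(25/6, 1313/32)

k = 2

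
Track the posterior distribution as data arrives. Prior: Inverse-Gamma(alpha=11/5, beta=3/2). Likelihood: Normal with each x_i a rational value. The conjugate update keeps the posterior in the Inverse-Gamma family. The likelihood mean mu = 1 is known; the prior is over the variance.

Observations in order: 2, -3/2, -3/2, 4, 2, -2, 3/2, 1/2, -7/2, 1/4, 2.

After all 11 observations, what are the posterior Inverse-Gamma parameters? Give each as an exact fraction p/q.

obs 1: x=2 → posterior Inverse-Gamma(27/10, 2)
obs 2: x=-3/2 → posterior Inverse-Gamma(16/5, 41/8)
obs 3: x=-3/2 → posterior Inverse-Gamma(37/10, 33/4)
obs 4: x=4 → posterior Inverse-Gamma(21/5, 51/4)
obs 5: x=2 → posterior Inverse-Gamma(47/10, 53/4)
obs 6: x=-2 → posterior Inverse-Gamma(26/5, 71/4)
obs 7: x=3/2 → posterior Inverse-Gamma(57/10, 143/8)
obs 8: x=1/2 → posterior Inverse-Gamma(31/5, 18)
obs 9: x=-7/2 → posterior Inverse-Gamma(67/10, 225/8)
obs 10: x=1/4 → posterior Inverse-Gamma(36/5, 909/32)
obs 11: x=2 → posterior Inverse-Gamma(77/10, 925/32)

alpha=77/10, beta=925/32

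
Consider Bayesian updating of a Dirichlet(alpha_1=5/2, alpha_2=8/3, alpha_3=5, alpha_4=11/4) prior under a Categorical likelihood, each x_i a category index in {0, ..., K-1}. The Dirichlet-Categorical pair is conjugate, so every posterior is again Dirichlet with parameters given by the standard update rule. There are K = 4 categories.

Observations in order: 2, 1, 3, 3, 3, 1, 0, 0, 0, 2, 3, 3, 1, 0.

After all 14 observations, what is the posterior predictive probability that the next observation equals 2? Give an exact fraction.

84/323

obs 1: x=2 → posterior Dirichlet(5/2, 8/3, 6, 11/4)
obs 2: x=1 → posterior Dirichlet(5/2, 11/3, 6, 11/4)
obs 3: x=3 → posterior Dirichlet(5/2, 11/3, 6, 15/4)
obs 4: x=3 → posterior Dirichlet(5/2, 11/3, 6, 19/4)
obs 5: x=3 → posterior Dirichlet(5/2, 11/3, 6, 23/4)
obs 6: x=1 → posterior Dirichlet(5/2, 14/3, 6, 23/4)
obs 7: x=0 → posterior Dirichlet(7/2, 14/3, 6, 23/4)
obs 8: x=0 → posterior Dirichlet(9/2, 14/3, 6, 23/4)
obs 9: x=0 → posterior Dirichlet(11/2, 14/3, 6, 23/4)
obs 10: x=2 → posterior Dirichlet(11/2, 14/3, 7, 23/4)
obs 11: x=3 → posterior Dirichlet(11/2, 14/3, 7, 27/4)
obs 12: x=3 → posterior Dirichlet(11/2, 14/3, 7, 31/4)
obs 13: x=1 → posterior Dirichlet(11/2, 17/3, 7, 31/4)
obs 14: x=0 → posterior Dirichlet(13/2, 17/3, 7, 31/4)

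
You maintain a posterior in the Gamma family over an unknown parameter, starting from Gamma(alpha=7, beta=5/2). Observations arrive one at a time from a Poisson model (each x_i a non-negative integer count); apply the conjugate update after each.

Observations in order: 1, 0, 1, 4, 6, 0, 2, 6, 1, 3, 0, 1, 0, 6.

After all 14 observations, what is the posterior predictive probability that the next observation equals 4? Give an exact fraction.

1637421556960192607994423421507324881663170195847851118568298976/14186911461572088742347219605197826649600756354629993438720703125

obs 1: x=1 → posterior Gamma(8, 7/2)
obs 2: x=0 → posterior Gamma(8, 9/2)
obs 3: x=1 → posterior Gamma(9, 11/2)
obs 4: x=4 → posterior Gamma(13, 13/2)
obs 5: x=6 → posterior Gamma(19, 15/2)
obs 6: x=0 → posterior Gamma(19, 17/2)
obs 7: x=2 → posterior Gamma(21, 19/2)
obs 8: x=6 → posterior Gamma(27, 21/2)
obs 9: x=1 → posterior Gamma(28, 23/2)
obs 10: x=3 → posterior Gamma(31, 25/2)
obs 11: x=0 → posterior Gamma(31, 27/2)
obs 12: x=1 → posterior Gamma(32, 29/2)
obs 13: x=0 → posterior Gamma(32, 31/2)
obs 14: x=6 → posterior Gamma(38, 33/2)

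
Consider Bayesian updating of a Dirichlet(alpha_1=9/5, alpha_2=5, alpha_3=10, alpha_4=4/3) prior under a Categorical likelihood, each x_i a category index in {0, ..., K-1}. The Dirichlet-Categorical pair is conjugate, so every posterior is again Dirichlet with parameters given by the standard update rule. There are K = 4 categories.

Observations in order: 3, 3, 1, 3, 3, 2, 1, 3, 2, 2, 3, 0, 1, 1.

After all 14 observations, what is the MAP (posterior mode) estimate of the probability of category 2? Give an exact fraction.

90/211

obs 1: x=3 → posterior Dirichlet(9/5, 5, 10, 7/3)
obs 2: x=3 → posterior Dirichlet(9/5, 5, 10, 10/3)
obs 3: x=1 → posterior Dirichlet(9/5, 6, 10, 10/3)
obs 4: x=3 → posterior Dirichlet(9/5, 6, 10, 13/3)
obs 5: x=3 → posterior Dirichlet(9/5, 6, 10, 16/3)
obs 6: x=2 → posterior Dirichlet(9/5, 6, 11, 16/3)
obs 7: x=1 → posterior Dirichlet(9/5, 7, 11, 16/3)
obs 8: x=3 → posterior Dirichlet(9/5, 7, 11, 19/3)
obs 9: x=2 → posterior Dirichlet(9/5, 7, 12, 19/3)
obs 10: x=2 → posterior Dirichlet(9/5, 7, 13, 19/3)
obs 11: x=3 → posterior Dirichlet(9/5, 7, 13, 22/3)
obs 12: x=0 → posterior Dirichlet(14/5, 7, 13, 22/3)
obs 13: x=1 → posterior Dirichlet(14/5, 8, 13, 22/3)
obs 14: x=1 → posterior Dirichlet(14/5, 9, 13, 22/3)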